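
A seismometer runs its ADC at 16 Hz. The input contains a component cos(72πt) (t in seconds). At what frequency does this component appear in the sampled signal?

ω = 72π rad/s → f = ω/(2π) = 36 Hz.
36 Hz mod fs = 4 Hz.
4 Hz ≤ fs/2 = 8 Hz, appears at 4 Hz.

4 Hz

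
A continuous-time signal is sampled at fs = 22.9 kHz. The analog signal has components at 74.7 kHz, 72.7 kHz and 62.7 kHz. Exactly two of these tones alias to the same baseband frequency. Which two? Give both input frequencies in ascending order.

62.7 kHz, 74.7 kHz

fs/2 = 11.45 kHz.
74.7 kHz mod fs = 6 kHz.
6 kHz ≤ fs/2 = 11.45 kHz, appears at 6 kHz.
72.7 kHz mod fs = 4 kHz.
4 kHz ≤ fs/2 = 11.45 kHz, appears at 4 kHz.
62.7 kHz mod fs = 16.9 kHz.
16.9 kHz > fs/2 = 11.45 kHz, folds to fs − 16.9 kHz = 6 kHz.
62.7 kHz and 74.7 kHz both map to 6 kHz.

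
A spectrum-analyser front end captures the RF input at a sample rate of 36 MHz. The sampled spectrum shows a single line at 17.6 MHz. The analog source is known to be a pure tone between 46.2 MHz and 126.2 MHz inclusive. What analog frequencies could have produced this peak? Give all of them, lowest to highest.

Frequencies that alias to 17.6 MHz are k·fs ± 17.6 MHz for integer k ≥ 0.
k=0: 17.6 MHz.
k=1: 18.4 MHz, 53.6 MHz.
k=2: 54.4 MHz, 89.6 MHz.
k=3: 90.4 MHz, 125.6 MHz.
k=4: 126.4 MHz, 161.6 MHz.
Within [46.2 MHz, 126.2 MHz]: 53.6 MHz, 54.4 MHz, 89.6 MHz, 90.4 MHz, 125.6 MHz.

53.6 MHz, 54.4 MHz, 89.6 MHz, 90.4 MHz, 125.6 MHz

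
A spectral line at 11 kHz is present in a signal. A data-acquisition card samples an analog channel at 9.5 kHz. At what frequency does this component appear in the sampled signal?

11 kHz mod fs = 1.5 kHz.
1.5 kHz ≤ fs/2 = 4.75 kHz, appears at 1.5 kHz.

1.5 kHz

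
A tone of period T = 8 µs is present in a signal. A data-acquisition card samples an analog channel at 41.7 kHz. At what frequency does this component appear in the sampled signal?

T = 8 µs → f = 1/T = 125 kHz.
125 kHz mod fs = 41.6 kHz.
41.6 kHz > fs/2 = 20.85 kHz, folds to fs − 41.6 kHz = 0.1 kHz.

0.1 kHz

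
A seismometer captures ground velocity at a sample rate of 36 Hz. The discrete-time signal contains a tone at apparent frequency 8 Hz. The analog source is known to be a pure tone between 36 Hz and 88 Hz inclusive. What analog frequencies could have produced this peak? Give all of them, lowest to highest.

44 Hz, 64 Hz, 80 Hz

Frequencies that alias to 8 Hz are k·fs ± 8 Hz for integer k ≥ 0.
k=0: 8 Hz.
k=1: 28 Hz, 44 Hz.
k=2: 64 Hz, 80 Hz.
k=3: 100 Hz, 116 Hz.
Within [36 Hz, 88 Hz]: 44 Hz, 64 Hz, 80 Hz.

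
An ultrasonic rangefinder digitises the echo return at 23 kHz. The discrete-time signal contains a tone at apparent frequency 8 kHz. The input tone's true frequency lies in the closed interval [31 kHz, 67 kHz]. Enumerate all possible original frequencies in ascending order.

Frequencies that alias to 8 kHz are k·fs ± 8 kHz for integer k ≥ 0.
k=0: 8 kHz.
k=1: 15 kHz, 31 kHz.
k=2: 38 kHz, 54 kHz.
k=3: 61 kHz, 77 kHz.
k=4: 84 kHz, 100 kHz.
Within [31 kHz, 67 kHz]: 31 kHz, 38 kHz, 54 kHz, 61 kHz.

31 kHz, 38 kHz, 54 kHz, 61 kHz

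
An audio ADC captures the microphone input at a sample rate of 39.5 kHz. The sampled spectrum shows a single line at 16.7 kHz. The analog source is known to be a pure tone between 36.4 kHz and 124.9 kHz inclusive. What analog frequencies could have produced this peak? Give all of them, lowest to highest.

Frequencies that alias to 16.7 kHz are k·fs ± 16.7 kHz for integer k ≥ 0.
k=0: 16.7 kHz.
k=1: 22.8 kHz, 56.2 kHz.
k=2: 62.3 kHz, 95.7 kHz.
k=3: 101.8 kHz, 135.2 kHz.
k=4: 141.3 kHz, 174.7 kHz.
Within [36.4 kHz, 124.9 kHz]: 56.2 kHz, 62.3 kHz, 95.7 kHz, 101.8 kHz.

56.2 kHz, 62.3 kHz, 95.7 kHz, 101.8 kHz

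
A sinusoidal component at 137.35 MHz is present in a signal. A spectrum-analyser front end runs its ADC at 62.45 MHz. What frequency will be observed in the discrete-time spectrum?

137.35 MHz mod fs = 12.45 MHz.
12.45 MHz ≤ fs/2 = 31.225 MHz, appears at 12.45 MHz.

12.45 MHz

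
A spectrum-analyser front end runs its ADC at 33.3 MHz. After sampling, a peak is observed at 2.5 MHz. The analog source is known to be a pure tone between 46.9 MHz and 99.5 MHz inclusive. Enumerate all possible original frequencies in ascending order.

Frequencies that alias to 2.5 MHz are k·fs ± 2.5 MHz for integer k ≥ 0.
k=0: 2.5 MHz.
k=1: 30.8 MHz, 35.8 MHz.
k=2: 64.1 MHz, 69.1 MHz.
k=3: 97.4 MHz, 102.4 MHz.
k=4: 130.7 MHz, 135.7 MHz.
Within [46.9 MHz, 99.5 MHz]: 64.1 MHz, 69.1 MHz, 97.4 MHz.

64.1 MHz, 69.1 MHz, 97.4 MHz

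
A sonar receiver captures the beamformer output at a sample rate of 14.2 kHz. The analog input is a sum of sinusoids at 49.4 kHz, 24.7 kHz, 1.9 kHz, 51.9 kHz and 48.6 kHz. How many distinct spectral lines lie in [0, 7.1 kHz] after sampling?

5

fs/2 = 7.1 kHz.
49.4 kHz mod fs = 6.8 kHz.
6.8 kHz ≤ fs/2 = 7.1 kHz, appears at 6.8 kHz.
24.7 kHz mod fs = 10.5 kHz.
10.5 kHz > fs/2 = 7.1 kHz, folds to fs − 10.5 kHz = 3.7 kHz.
1.9 kHz ≤ fs/2 = 7.1 kHz, passes unchanged.
51.9 kHz mod fs = 9.3 kHz.
9.3 kHz > fs/2 = 7.1 kHz, folds to fs − 9.3 kHz = 4.9 kHz.
48.6 kHz mod fs = 6 kHz.
6 kHz ≤ fs/2 = 7.1 kHz, appears at 6 kHz.
Distinct values: {1.9 kHz, 3.7 kHz, 4.9 kHz, 6 kHz, 6.8 kHz} → 5.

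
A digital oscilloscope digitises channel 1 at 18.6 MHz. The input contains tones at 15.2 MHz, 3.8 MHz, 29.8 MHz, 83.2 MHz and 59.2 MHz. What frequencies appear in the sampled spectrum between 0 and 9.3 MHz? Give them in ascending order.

fs/2 = 9.3 MHz.
15.2 MHz > fs/2 = 9.3 MHz, folds to fs − 15.2 MHz = 3.4 MHz.
3.8 MHz ≤ fs/2 = 9.3 MHz, passes unchanged.
29.8 MHz mod fs = 11.2 MHz.
11.2 MHz > fs/2 = 9.3 MHz, folds to fs − 11.2 MHz = 7.4 MHz.
83.2 MHz mod fs = 8.8 MHz.
8.8 MHz ≤ fs/2 = 9.3 MHz, appears at 8.8 MHz.
59.2 MHz mod fs = 3.4 MHz.
3.4 MHz ≤ fs/2 = 9.3 MHz, appears at 3.4 MHz.
Distinct values: {3.4 MHz, 3.8 MHz, 7.4 MHz, 8.8 MHz}.

3.4 MHz, 3.8 MHz, 7.4 MHz, 8.8 MHz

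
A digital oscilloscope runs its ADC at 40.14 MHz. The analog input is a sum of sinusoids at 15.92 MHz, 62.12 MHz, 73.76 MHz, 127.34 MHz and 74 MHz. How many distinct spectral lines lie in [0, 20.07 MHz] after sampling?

5

fs/2 = 20.07 MHz.
15.92 MHz ≤ fs/2 = 20.07 MHz, passes unchanged.
62.12 MHz mod fs = 21.98 MHz.
21.98 MHz > fs/2 = 20.07 MHz, folds to fs − 21.98 MHz = 18.16 MHz.
73.76 MHz mod fs = 33.62 MHz.
33.62 MHz > fs/2 = 20.07 MHz, folds to fs − 33.62 MHz = 6.52 MHz.
127.34 MHz mod fs = 6.92 MHz.
6.92 MHz ≤ fs/2 = 20.07 MHz, appears at 6.92 MHz.
74 MHz mod fs = 33.86 MHz.
33.86 MHz > fs/2 = 20.07 MHz, folds to fs − 33.86 MHz = 6.28 MHz.
Distinct values: {6.28 MHz, 6.52 MHz, 6.92 MHz, 15.92 MHz, 18.16 MHz} → 5.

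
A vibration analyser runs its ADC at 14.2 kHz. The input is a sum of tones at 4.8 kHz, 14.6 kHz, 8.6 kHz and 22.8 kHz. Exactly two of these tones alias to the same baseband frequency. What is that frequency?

5.6 kHz

fs/2 = 7.1 kHz.
4.8 kHz ≤ fs/2 = 7.1 kHz, passes unchanged.
14.6 kHz mod fs = 0.4 kHz.
0.4 kHz ≤ fs/2 = 7.1 kHz, appears at 0.4 kHz.
8.6 kHz > fs/2 = 7.1 kHz, folds to fs − 8.6 kHz = 5.6 kHz.
22.8 kHz mod fs = 8.6 kHz.
8.6 kHz > fs/2 = 7.1 kHz, folds to fs − 8.6 kHz = 5.6 kHz.
8.6 kHz and 22.8 kHz both map to 5.6 kHz.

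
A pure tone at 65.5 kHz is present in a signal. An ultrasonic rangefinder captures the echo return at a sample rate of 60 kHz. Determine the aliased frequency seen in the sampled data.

65.5 kHz mod fs = 5.5 kHz.
5.5 kHz ≤ fs/2 = 30 kHz, appears at 5.5 kHz.

5.5 kHz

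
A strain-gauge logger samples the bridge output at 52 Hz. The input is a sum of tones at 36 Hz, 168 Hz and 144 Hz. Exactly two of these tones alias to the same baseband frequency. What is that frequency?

12 Hz

fs/2 = 26 Hz.
36 Hz > fs/2 = 26 Hz, folds to fs − 36 Hz = 16 Hz.
168 Hz mod fs = 12 Hz.
12 Hz ≤ fs/2 = 26 Hz, appears at 12 Hz.
144 Hz mod fs = 40 Hz.
40 Hz > fs/2 = 26 Hz, folds to fs − 40 Hz = 12 Hz.
144 Hz and 168 Hz both map to 12 Hz.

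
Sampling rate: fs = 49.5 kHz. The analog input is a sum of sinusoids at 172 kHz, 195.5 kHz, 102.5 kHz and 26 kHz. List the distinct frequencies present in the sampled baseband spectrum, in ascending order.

fs/2 = 24.75 kHz.
172 kHz mod fs = 23.5 kHz.
23.5 kHz ≤ fs/2 = 24.75 kHz, appears at 23.5 kHz.
195.5 kHz mod fs = 47 kHz.
47 kHz > fs/2 = 24.75 kHz, folds to fs − 47 kHz = 2.5 kHz.
102.5 kHz mod fs = 3.5 kHz.
3.5 kHz ≤ fs/2 = 24.75 kHz, appears at 3.5 kHz.
26 kHz > fs/2 = 24.75 kHz, folds to fs − 26 kHz = 23.5 kHz.
Distinct values: {2.5 kHz, 3.5 kHz, 23.5 kHz}.

2.5 kHz, 3.5 kHz, 23.5 kHz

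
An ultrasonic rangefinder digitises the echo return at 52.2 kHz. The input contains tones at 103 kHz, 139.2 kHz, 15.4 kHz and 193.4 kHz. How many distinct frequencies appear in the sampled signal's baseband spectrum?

fs/2 = 26.1 kHz.
103 kHz mod fs = 50.8 kHz.
50.8 kHz > fs/2 = 26.1 kHz, folds to fs − 50.8 kHz = 1.4 kHz.
139.2 kHz mod fs = 34.8 kHz.
34.8 kHz > fs/2 = 26.1 kHz, folds to fs − 34.8 kHz = 17.4 kHz.
15.4 kHz ≤ fs/2 = 26.1 kHz, passes unchanged.
193.4 kHz mod fs = 36.8 kHz.
36.8 kHz > fs/2 = 26.1 kHz, folds to fs − 36.8 kHz = 15.4 kHz.
Distinct values: {1.4 kHz, 15.4 kHz, 17.4 kHz} → 3.

3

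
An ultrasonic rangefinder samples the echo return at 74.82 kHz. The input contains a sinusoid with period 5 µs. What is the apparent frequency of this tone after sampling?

T = 5 µs → f = 1/T = 200 kHz.
200 kHz mod fs = 50.36 kHz.
50.36 kHz > fs/2 = 37.41 kHz, folds to fs − 50.36 kHz = 24.46 kHz.

24.46 kHz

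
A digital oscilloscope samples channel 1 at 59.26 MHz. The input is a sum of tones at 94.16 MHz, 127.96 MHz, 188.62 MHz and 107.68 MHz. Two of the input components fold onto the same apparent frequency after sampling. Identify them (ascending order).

107.68 MHz, 188.62 MHz

fs/2 = 29.63 MHz.
94.16 MHz mod fs = 34.9 MHz.
34.9 MHz > fs/2 = 29.63 MHz, folds to fs − 34.9 MHz = 24.36 MHz.
127.96 MHz mod fs = 9.44 MHz.
9.44 MHz ≤ fs/2 = 29.63 MHz, appears at 9.44 MHz.
188.62 MHz mod fs = 10.84 MHz.
10.84 MHz ≤ fs/2 = 29.63 MHz, appears at 10.84 MHz.
107.68 MHz mod fs = 48.42 MHz.
48.42 MHz > fs/2 = 29.63 MHz, folds to fs − 48.42 MHz = 10.84 MHz.
107.68 MHz and 188.62 MHz both map to 10.84 MHz.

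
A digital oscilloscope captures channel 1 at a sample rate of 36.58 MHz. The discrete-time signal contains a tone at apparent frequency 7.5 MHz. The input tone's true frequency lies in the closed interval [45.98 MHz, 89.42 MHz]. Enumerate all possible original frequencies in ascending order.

65.66 MHz, 80.66 MHz

Frequencies that alias to 7.5 MHz are k·fs ± 7.5 MHz for integer k ≥ 0.
k=0: 7.5 MHz.
k=1: 29.08 MHz, 44.08 MHz.
k=2: 65.66 MHz, 80.66 MHz.
k=3: 102.24 MHz, 117.24 MHz.
Within [45.98 MHz, 89.42 MHz]: 65.66 MHz, 80.66 MHz.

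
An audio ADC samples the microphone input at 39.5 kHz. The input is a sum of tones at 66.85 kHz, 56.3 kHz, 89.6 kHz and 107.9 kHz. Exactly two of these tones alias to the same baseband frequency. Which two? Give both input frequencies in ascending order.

89.6 kHz, 107.9 kHz

fs/2 = 19.75 kHz.
66.85 kHz mod fs = 27.35 kHz.
27.35 kHz > fs/2 = 19.75 kHz, folds to fs − 27.35 kHz = 12.15 kHz.
56.3 kHz mod fs = 16.8 kHz.
16.8 kHz ≤ fs/2 = 19.75 kHz, appears at 16.8 kHz.
89.6 kHz mod fs = 10.6 kHz.
10.6 kHz ≤ fs/2 = 19.75 kHz, appears at 10.6 kHz.
107.9 kHz mod fs = 28.9 kHz.
28.9 kHz > fs/2 = 19.75 kHz, folds to fs − 28.9 kHz = 10.6 kHz.
89.6 kHz and 107.9 kHz both map to 10.6 kHz.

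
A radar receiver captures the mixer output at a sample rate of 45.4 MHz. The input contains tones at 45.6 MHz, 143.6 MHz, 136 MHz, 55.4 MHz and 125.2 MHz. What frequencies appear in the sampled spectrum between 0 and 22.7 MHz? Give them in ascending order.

0.2 MHz, 7.4 MHz, 10 MHz, 11 MHz

fs/2 = 22.7 MHz.
45.6 MHz mod fs = 0.2 MHz.
0.2 MHz ≤ fs/2 = 22.7 MHz, appears at 0.2 MHz.
143.6 MHz mod fs = 7.4 MHz.
7.4 MHz ≤ fs/2 = 22.7 MHz, appears at 7.4 MHz.
136 MHz mod fs = 45.2 MHz.
45.2 MHz > fs/2 = 22.7 MHz, folds to fs − 45.2 MHz = 0.2 MHz.
55.4 MHz mod fs = 10 MHz.
10 MHz ≤ fs/2 = 22.7 MHz, appears at 10 MHz.
125.2 MHz mod fs = 34.4 MHz.
34.4 MHz > fs/2 = 22.7 MHz, folds to fs − 34.4 MHz = 11 MHz.
Distinct values: {0.2 MHz, 7.4 MHz, 10 MHz, 11 MHz}.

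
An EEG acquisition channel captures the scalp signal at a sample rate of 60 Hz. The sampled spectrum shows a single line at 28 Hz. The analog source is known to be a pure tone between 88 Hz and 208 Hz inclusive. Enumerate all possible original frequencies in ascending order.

88 Hz, 92 Hz, 148 Hz, 152 Hz, 208 Hz

Frequencies that alias to 28 Hz are k·fs ± 28 Hz for integer k ≥ 0.
k=0: 28 Hz.
k=1: 32 Hz, 88 Hz.
k=2: 92 Hz, 148 Hz.
k=3: 152 Hz, 208 Hz.
k=4: 212 Hz, 268 Hz.
Within [88 Hz, 208 Hz]: 88 Hz, 92 Hz, 148 Hz, 152 Hz, 208 Hz.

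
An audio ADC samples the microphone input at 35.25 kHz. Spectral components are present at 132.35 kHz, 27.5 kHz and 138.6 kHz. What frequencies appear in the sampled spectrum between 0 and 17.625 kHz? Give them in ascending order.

fs/2 = 17.625 kHz.
132.35 kHz mod fs = 26.6 kHz.
26.6 kHz > fs/2 = 17.625 kHz, folds to fs − 26.6 kHz = 8.65 kHz.
27.5 kHz > fs/2 = 17.625 kHz, folds to fs − 27.5 kHz = 7.75 kHz.
138.6 kHz mod fs = 32.85 kHz.
32.85 kHz > fs/2 = 17.625 kHz, folds to fs − 32.85 kHz = 2.4 kHz.
Distinct values: {2.4 kHz, 7.75 kHz, 8.65 kHz}.

2.4 kHz, 7.75 kHz, 8.65 kHz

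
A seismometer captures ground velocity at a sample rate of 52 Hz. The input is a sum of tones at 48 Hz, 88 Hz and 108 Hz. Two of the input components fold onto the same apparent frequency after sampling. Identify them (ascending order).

48 Hz, 108 Hz

fs/2 = 26 Hz.
48 Hz > fs/2 = 26 Hz, folds to fs − 48 Hz = 4 Hz.
88 Hz mod fs = 36 Hz.
36 Hz > fs/2 = 26 Hz, folds to fs − 36 Hz = 16 Hz.
108 Hz mod fs = 4 Hz.
4 Hz ≤ fs/2 = 26 Hz, appears at 4 Hz.
48 Hz and 108 Hz both map to 4 Hz.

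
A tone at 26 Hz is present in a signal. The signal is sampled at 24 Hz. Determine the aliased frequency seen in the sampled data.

26 Hz mod fs = 2 Hz.
2 Hz ≤ fs/2 = 12 Hz, appears at 2 Hz.

2 Hz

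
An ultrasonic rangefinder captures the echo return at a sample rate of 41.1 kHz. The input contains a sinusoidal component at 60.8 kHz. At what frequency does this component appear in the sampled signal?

19.7 kHz

60.8 kHz mod fs = 19.7 kHz.
19.7 kHz ≤ fs/2 = 20.55 kHz, appears at 19.7 kHz.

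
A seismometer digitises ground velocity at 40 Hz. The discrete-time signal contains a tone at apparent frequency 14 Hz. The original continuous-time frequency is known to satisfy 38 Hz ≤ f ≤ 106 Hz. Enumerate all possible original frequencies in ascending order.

Frequencies that alias to 14 Hz are k·fs ± 14 Hz for integer k ≥ 0.
k=0: 14 Hz.
k=1: 26 Hz, 54 Hz.
k=2: 66 Hz, 94 Hz.
k=3: 106 Hz, 134 Hz.
k=4: 146 Hz, 174 Hz.
Within [38 Hz, 106 Hz]: 54 Hz, 66 Hz, 94 Hz, 106 Hz.

54 Hz, 66 Hz, 94 Hz, 106 Hz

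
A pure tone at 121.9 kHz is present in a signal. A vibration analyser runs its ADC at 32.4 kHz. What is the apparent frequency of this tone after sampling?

7.7 kHz

121.9 kHz mod fs = 24.7 kHz.
24.7 kHz > fs/2 = 16.2 kHz, folds to fs − 24.7 kHz = 7.7 kHz.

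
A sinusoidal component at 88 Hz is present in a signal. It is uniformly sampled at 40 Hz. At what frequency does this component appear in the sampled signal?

8 Hz

88 Hz mod fs = 8 Hz.
8 Hz ≤ fs/2 = 20 Hz, appears at 8 Hz.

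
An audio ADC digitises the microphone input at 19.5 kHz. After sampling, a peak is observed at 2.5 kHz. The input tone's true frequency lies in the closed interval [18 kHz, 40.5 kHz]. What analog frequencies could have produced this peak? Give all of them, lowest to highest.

Frequencies that alias to 2.5 kHz are k·fs ± 2.5 kHz for integer k ≥ 0.
k=0: 2.5 kHz.
k=1: 17 kHz, 22 kHz.
k=2: 36.5 kHz, 41.5 kHz.
k=3: 56 kHz, 61 kHz.
Within [18 kHz, 40.5 kHz]: 22 kHz, 36.5 kHz.

22 kHz, 36.5 kHz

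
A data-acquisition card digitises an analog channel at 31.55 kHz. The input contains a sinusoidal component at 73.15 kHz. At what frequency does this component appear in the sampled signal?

73.15 kHz mod fs = 10.05 kHz.
10.05 kHz ≤ fs/2 = 15.775 kHz, appears at 10.05 kHz.

10.05 kHz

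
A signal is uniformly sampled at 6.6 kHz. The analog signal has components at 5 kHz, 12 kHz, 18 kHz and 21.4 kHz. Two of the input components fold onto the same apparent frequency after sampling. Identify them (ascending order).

fs/2 = 3.3 kHz.
5 kHz > fs/2 = 3.3 kHz, folds to fs − 5 kHz = 1.6 kHz.
12 kHz mod fs = 5.4 kHz.
5.4 kHz > fs/2 = 3.3 kHz, folds to fs − 5.4 kHz = 1.2 kHz.
18 kHz mod fs = 4.8 kHz.
4.8 kHz > fs/2 = 3.3 kHz, folds to fs − 4.8 kHz = 1.8 kHz.
21.4 kHz mod fs = 1.6 kHz.
1.6 kHz ≤ fs/2 = 3.3 kHz, appears at 1.6 kHz.
5 kHz and 21.4 kHz both map to 1.6 kHz.

5 kHz, 21.4 kHz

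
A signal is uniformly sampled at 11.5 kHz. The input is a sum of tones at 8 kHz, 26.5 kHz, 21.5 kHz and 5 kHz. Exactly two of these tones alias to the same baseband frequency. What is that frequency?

3.5 kHz

fs/2 = 5.75 kHz.
8 kHz > fs/2 = 5.75 kHz, folds to fs − 8 kHz = 3.5 kHz.
26.5 kHz mod fs = 3.5 kHz.
3.5 kHz ≤ fs/2 = 5.75 kHz, appears at 3.5 kHz.
21.5 kHz mod fs = 10 kHz.
10 kHz > fs/2 = 5.75 kHz, folds to fs − 10 kHz = 1.5 kHz.
5 kHz ≤ fs/2 = 5.75 kHz, passes unchanged.
8 kHz and 26.5 kHz both map to 3.5 kHz.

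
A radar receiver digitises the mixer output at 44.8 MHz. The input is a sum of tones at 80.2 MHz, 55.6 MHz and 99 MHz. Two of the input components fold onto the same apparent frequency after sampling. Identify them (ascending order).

fs/2 = 22.4 MHz.
80.2 MHz mod fs = 35.4 MHz.
35.4 MHz > fs/2 = 22.4 MHz, folds to fs − 35.4 MHz = 9.4 MHz.
55.6 MHz mod fs = 10.8 MHz.
10.8 MHz ≤ fs/2 = 22.4 MHz, appears at 10.8 MHz.
99 MHz mod fs = 9.4 MHz.
9.4 MHz ≤ fs/2 = 22.4 MHz, appears at 9.4 MHz.
80.2 MHz and 99 MHz both map to 9.4 MHz.

80.2 MHz, 99 MHz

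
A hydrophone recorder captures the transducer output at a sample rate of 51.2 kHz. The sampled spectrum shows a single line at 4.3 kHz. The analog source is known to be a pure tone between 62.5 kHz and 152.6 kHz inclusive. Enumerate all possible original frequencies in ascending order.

Frequencies that alias to 4.3 kHz are k·fs ± 4.3 kHz for integer k ≥ 0.
k=0: 4.3 kHz.
k=1: 46.9 kHz, 55.5 kHz.
k=2: 98.1 kHz, 106.7 kHz.
k=3: 149.3 kHz, 157.9 kHz.
k=4: 200.5 kHz, 209.1 kHz.
Within [62.5 kHz, 152.6 kHz]: 98.1 kHz, 106.7 kHz, 149.3 kHz.

98.1 kHz, 106.7 kHz, 149.3 kHz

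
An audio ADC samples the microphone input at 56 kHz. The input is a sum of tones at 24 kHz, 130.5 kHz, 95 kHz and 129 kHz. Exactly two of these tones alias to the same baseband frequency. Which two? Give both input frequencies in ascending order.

95 kHz, 129 kHz

fs/2 = 28 kHz.
24 kHz ≤ fs/2 = 28 kHz, passes unchanged.
130.5 kHz mod fs = 18.5 kHz.
18.5 kHz ≤ fs/2 = 28 kHz, appears at 18.5 kHz.
95 kHz mod fs = 39 kHz.
39 kHz > fs/2 = 28 kHz, folds to fs − 39 kHz = 17 kHz.
129 kHz mod fs = 17 kHz.
17 kHz ≤ fs/2 = 28 kHz, appears at 17 kHz.
95 kHz and 129 kHz both map to 17 kHz.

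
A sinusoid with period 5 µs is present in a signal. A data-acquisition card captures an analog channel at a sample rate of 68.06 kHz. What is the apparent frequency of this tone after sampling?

4.18 kHz

T = 5 µs → f = 1/T = 200 kHz.
200 kHz mod fs = 63.88 kHz.
63.88 kHz > fs/2 = 34.03 kHz, folds to fs − 63.88 kHz = 4.18 kHz.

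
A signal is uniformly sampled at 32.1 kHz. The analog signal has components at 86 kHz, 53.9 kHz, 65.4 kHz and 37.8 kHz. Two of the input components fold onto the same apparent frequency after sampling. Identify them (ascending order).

fs/2 = 16.05 kHz.
86 kHz mod fs = 21.8 kHz.
21.8 kHz > fs/2 = 16.05 kHz, folds to fs − 21.8 kHz = 10.3 kHz.
53.9 kHz mod fs = 21.8 kHz.
21.8 kHz > fs/2 = 16.05 kHz, folds to fs − 21.8 kHz = 10.3 kHz.
65.4 kHz mod fs = 1.2 kHz.
1.2 kHz ≤ fs/2 = 16.05 kHz, appears at 1.2 kHz.
37.8 kHz mod fs = 5.7 kHz.
5.7 kHz ≤ fs/2 = 16.05 kHz, appears at 5.7 kHz.
53.9 kHz and 86 kHz both map to 10.3 kHz.

53.9 kHz, 86 kHz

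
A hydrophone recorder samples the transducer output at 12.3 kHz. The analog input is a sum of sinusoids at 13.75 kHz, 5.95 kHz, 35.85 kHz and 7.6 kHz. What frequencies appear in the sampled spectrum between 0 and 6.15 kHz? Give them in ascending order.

fs/2 = 6.15 kHz.
13.75 kHz mod fs = 1.45 kHz.
1.45 kHz ≤ fs/2 = 6.15 kHz, appears at 1.45 kHz.
5.95 kHz ≤ fs/2 = 6.15 kHz, passes unchanged.
35.85 kHz mod fs = 11.25 kHz.
11.25 kHz > fs/2 = 6.15 kHz, folds to fs − 11.25 kHz = 1.05 kHz.
7.6 kHz > fs/2 = 6.15 kHz, folds to fs − 7.6 kHz = 4.7 kHz.
Distinct values: {1.05 kHz, 1.45 kHz, 4.7 kHz, 5.95 kHz}.

1.05 kHz, 1.45 kHz, 4.7 kHz, 5.95 kHz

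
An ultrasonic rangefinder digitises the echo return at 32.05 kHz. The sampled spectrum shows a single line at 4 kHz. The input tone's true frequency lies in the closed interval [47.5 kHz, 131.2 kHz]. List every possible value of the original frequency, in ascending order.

Frequencies that alias to 4 kHz are k·fs ± 4 kHz for integer k ≥ 0.
k=0: 4 kHz.
k=1: 28.05 kHz, 36.05 kHz.
k=2: 60.1 kHz, 68.1 kHz.
k=3: 92.15 kHz, 100.15 kHz.
k=4: 124.2 kHz, 132.2 kHz.
k=5: 156.25 kHz, 164.25 kHz.
Within [47.5 kHz, 131.2 kHz]: 60.1 kHz, 68.1 kHz, 92.15 kHz, 100.15 kHz, 124.2 kHz.

60.1 kHz, 68.1 kHz, 92.15 kHz, 100.15 kHz, 124.2 kHz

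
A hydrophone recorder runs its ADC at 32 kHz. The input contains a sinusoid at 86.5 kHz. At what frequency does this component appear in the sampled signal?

9.5 kHz

86.5 kHz mod fs = 22.5 kHz.
22.5 kHz > fs/2 = 16 kHz, folds to fs − 22.5 kHz = 9.5 kHz.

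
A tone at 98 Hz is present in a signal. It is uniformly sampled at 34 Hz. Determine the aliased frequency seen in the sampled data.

98 Hz mod fs = 30 Hz.
30 Hz > fs/2 = 17 Hz, folds to fs − 30 Hz = 4 Hz.

4 Hz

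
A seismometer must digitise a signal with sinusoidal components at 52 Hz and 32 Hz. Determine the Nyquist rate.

104 Hz

Highest-frequency component: 52 Hz.
Nyquist rate = 2 × 52 Hz = 104 Hz.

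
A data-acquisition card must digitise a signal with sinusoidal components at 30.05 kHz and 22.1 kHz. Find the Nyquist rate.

Highest-frequency component: 30.05 kHz.
Nyquist rate = 2 × 30.05 kHz = 60.1 kHz.

60.1 kHz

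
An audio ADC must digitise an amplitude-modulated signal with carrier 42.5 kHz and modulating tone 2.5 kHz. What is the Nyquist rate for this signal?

AM sidebands sit at fc ± fm = 40 kHz and 45 kHz.
Highest-frequency component: 45 kHz.
Nyquist rate = 2 × 45 kHz = 90 kHz.

90 kHz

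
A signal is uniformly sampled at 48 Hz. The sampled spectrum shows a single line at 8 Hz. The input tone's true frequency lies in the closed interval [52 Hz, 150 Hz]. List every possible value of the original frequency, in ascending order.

56 Hz, 88 Hz, 104 Hz, 136 Hz

Frequencies that alias to 8 Hz are k·fs ± 8 Hz for integer k ≥ 0.
k=0: 8 Hz.
k=1: 40 Hz, 56 Hz.
k=2: 88 Hz, 104 Hz.
k=3: 136 Hz, 152 Hz.
k=4: 184 Hz, 200 Hz.
Within [52 Hz, 150 Hz]: 56 Hz, 88 Hz, 104 Hz, 136 Hz.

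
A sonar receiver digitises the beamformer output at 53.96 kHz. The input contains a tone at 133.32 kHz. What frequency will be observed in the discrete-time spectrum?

133.32 kHz mod fs = 25.4 kHz.
25.4 kHz ≤ fs/2 = 26.98 kHz, appears at 25.4 kHz.

25.4 kHz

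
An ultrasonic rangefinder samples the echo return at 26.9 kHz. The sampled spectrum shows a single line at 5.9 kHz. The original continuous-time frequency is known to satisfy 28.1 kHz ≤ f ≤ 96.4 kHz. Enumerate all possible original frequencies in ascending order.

32.8 kHz, 47.9 kHz, 59.7 kHz, 74.8 kHz, 86.6 kHz

Frequencies that alias to 5.9 kHz are k·fs ± 5.9 kHz for integer k ≥ 0.
k=0: 5.9 kHz.
k=1: 21 kHz, 32.8 kHz.
k=2: 47.9 kHz, 59.7 kHz.
k=3: 74.8 kHz, 86.6 kHz.
k=4: 101.7 kHz, 113.5 kHz.
Within [28.1 kHz, 96.4 kHz]: 32.8 kHz, 47.9 kHz, 59.7 kHz, 74.8 kHz, 86.6 kHz.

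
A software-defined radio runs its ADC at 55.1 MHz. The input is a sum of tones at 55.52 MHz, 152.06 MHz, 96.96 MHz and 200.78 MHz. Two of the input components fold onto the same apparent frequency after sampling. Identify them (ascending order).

96.96 MHz, 152.06 MHz

fs/2 = 27.55 MHz.
55.52 MHz mod fs = 0.42 MHz.
0.42 MHz ≤ fs/2 = 27.55 MHz, appears at 0.42 MHz.
152.06 MHz mod fs = 41.86 MHz.
41.86 MHz > fs/2 = 27.55 MHz, folds to fs − 41.86 MHz = 13.24 MHz.
96.96 MHz mod fs = 41.86 MHz.
41.86 MHz > fs/2 = 27.55 MHz, folds to fs − 41.86 MHz = 13.24 MHz.
200.78 MHz mod fs = 35.48 MHz.
35.48 MHz > fs/2 = 27.55 MHz, folds to fs − 35.48 MHz = 19.62 MHz.
96.96 MHz and 152.06 MHz both map to 13.24 MHz.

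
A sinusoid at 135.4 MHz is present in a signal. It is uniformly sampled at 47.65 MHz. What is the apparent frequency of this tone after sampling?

7.55 MHz

135.4 MHz mod fs = 40.1 MHz.
40.1 MHz > fs/2 = 23.825 MHz, folds to fs − 40.1 MHz = 7.55 MHz.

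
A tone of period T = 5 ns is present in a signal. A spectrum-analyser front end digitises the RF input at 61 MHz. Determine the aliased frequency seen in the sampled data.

T = 5 ns → f = 1/T = 200 MHz.
200 MHz mod fs = 17 MHz.
17 MHz ≤ fs/2 = 30.5 MHz, appears at 17 MHz.

17 MHz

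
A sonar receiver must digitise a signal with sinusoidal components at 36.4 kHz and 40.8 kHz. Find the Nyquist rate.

Highest-frequency component: 40.8 kHz.
Nyquist rate = 2 × 40.8 kHz = 81.6 kHz.

81.6 kHz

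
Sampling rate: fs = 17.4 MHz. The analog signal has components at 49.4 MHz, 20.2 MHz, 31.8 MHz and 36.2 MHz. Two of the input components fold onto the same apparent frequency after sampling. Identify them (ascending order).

20.2 MHz, 49.4 MHz

fs/2 = 8.7 MHz.
49.4 MHz mod fs = 14.6 MHz.
14.6 MHz > fs/2 = 8.7 MHz, folds to fs − 14.6 MHz = 2.8 MHz.
20.2 MHz mod fs = 2.8 MHz.
2.8 MHz ≤ fs/2 = 8.7 MHz, appears at 2.8 MHz.
31.8 MHz mod fs = 14.4 MHz.
14.4 MHz > fs/2 = 8.7 MHz, folds to fs − 14.4 MHz = 3 MHz.
36.2 MHz mod fs = 1.4 MHz.
1.4 MHz ≤ fs/2 = 8.7 MHz, appears at 1.4 MHz.
20.2 MHz and 49.4 MHz both map to 2.8 MHz.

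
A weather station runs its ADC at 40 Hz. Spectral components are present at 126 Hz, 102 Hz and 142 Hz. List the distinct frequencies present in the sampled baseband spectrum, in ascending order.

6 Hz, 18 Hz

fs/2 = 20 Hz.
126 Hz mod fs = 6 Hz.
6 Hz ≤ fs/2 = 20 Hz, appears at 6 Hz.
102 Hz mod fs = 22 Hz.
22 Hz > fs/2 = 20 Hz, folds to fs − 22 Hz = 18 Hz.
142 Hz mod fs = 22 Hz.
22 Hz > fs/2 = 20 Hz, folds to fs − 22 Hz = 18 Hz.
Distinct values: {6 Hz, 18 Hz}.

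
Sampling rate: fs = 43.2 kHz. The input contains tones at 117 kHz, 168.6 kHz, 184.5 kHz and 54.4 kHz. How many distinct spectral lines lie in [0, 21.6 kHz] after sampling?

4

fs/2 = 21.6 kHz.
117 kHz mod fs = 30.6 kHz.
30.6 kHz > fs/2 = 21.6 kHz, folds to fs − 30.6 kHz = 12.6 kHz.
168.6 kHz mod fs = 39 kHz.
39 kHz > fs/2 = 21.6 kHz, folds to fs − 39 kHz = 4.2 kHz.
184.5 kHz mod fs = 11.7 kHz.
11.7 kHz ≤ fs/2 = 21.6 kHz, appears at 11.7 kHz.
54.4 kHz mod fs = 11.2 kHz.
11.2 kHz ≤ fs/2 = 21.6 kHz, appears at 11.2 kHz.
Distinct values: {4.2 kHz, 11.2 kHz, 11.7 kHz, 12.6 kHz} → 4.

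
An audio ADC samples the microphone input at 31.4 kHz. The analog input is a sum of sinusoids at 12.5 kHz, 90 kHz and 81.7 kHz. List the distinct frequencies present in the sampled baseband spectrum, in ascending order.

fs/2 = 15.7 kHz.
12.5 kHz ≤ fs/2 = 15.7 kHz, passes unchanged.
90 kHz mod fs = 27.2 kHz.
27.2 kHz > fs/2 = 15.7 kHz, folds to fs − 27.2 kHz = 4.2 kHz.
81.7 kHz mod fs = 18.9 kHz.
18.9 kHz > fs/2 = 15.7 kHz, folds to fs − 18.9 kHz = 12.5 kHz.
Distinct values: {4.2 kHz, 12.5 kHz}.

4.2 kHz, 12.5 kHz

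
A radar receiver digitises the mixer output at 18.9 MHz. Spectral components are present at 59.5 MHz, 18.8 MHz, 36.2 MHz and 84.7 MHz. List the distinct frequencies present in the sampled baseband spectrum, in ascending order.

fs/2 = 9.45 MHz.
59.5 MHz mod fs = 2.8 MHz.
2.8 MHz ≤ fs/2 = 9.45 MHz, appears at 2.8 MHz.
18.8 MHz > fs/2 = 9.45 MHz, folds to fs − 18.8 MHz = 0.1 MHz.
36.2 MHz mod fs = 17.3 MHz.
17.3 MHz > fs/2 = 9.45 MHz, folds to fs − 17.3 MHz = 1.6 MHz.
84.7 MHz mod fs = 9.1 MHz.
9.1 MHz ≤ fs/2 = 9.45 MHz, appears at 9.1 MHz.
Distinct values: {0.1 MHz, 1.6 MHz, 2.8 MHz, 9.1 MHz}.

0.1 MHz, 1.6 MHz, 2.8 MHz, 9.1 MHz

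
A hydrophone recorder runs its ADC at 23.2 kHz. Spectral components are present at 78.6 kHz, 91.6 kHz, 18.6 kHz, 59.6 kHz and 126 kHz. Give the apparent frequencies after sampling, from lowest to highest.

fs/2 = 11.6 kHz.
78.6 kHz mod fs = 9 kHz.
9 kHz ≤ fs/2 = 11.6 kHz, appears at 9 kHz.
91.6 kHz mod fs = 22 kHz.
22 kHz > fs/2 = 11.6 kHz, folds to fs − 22 kHz = 1.2 kHz.
18.6 kHz > fs/2 = 11.6 kHz, folds to fs − 18.6 kHz = 4.6 kHz.
59.6 kHz mod fs = 13.2 kHz.
13.2 kHz > fs/2 = 11.6 kHz, folds to fs − 13.2 kHz = 10 kHz.
126 kHz mod fs = 10 kHz.
10 kHz ≤ fs/2 = 11.6 kHz, appears at 10 kHz.
Distinct values: {1.2 kHz, 4.6 kHz, 9 kHz, 10 kHz}.

1.2 kHz, 4.6 kHz, 9 kHz, 10 kHz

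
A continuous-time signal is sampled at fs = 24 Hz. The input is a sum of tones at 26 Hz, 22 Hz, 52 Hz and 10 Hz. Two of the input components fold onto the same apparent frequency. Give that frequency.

2 Hz

fs/2 = 12 Hz.
26 Hz mod fs = 2 Hz.
2 Hz ≤ fs/2 = 12 Hz, appears at 2 Hz.
22 Hz > fs/2 = 12 Hz, folds to fs − 22 Hz = 2 Hz.
52 Hz mod fs = 4 Hz.
4 Hz ≤ fs/2 = 12 Hz, appears at 4 Hz.
10 Hz ≤ fs/2 = 12 Hz, passes unchanged.
22 Hz and 26 Hz both map to 2 Hz.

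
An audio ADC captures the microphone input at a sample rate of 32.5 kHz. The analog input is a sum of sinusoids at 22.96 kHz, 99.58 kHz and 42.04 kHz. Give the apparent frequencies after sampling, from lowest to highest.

fs/2 = 16.25 kHz.
22.96 kHz > fs/2 = 16.25 kHz, folds to fs − 22.96 kHz = 9.54 kHz.
99.58 kHz mod fs = 2.08 kHz.
2.08 kHz ≤ fs/2 = 16.25 kHz, appears at 2.08 kHz.
42.04 kHz mod fs = 9.54 kHz.
9.54 kHz ≤ fs/2 = 16.25 kHz, appears at 9.54 kHz.
Distinct values: {2.08 kHz, 9.54 kHz}.

2.08 kHz, 9.54 kHz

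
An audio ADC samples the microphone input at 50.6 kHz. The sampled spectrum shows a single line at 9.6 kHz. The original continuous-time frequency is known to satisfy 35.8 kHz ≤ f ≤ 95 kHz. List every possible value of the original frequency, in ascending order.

Frequencies that alias to 9.6 kHz are k·fs ± 9.6 kHz for integer k ≥ 0.
k=0: 9.6 kHz.
k=1: 41 kHz, 60.2 kHz.
k=2: 91.6 kHz, 110.8 kHz.
k=3: 142.2 kHz, 161.4 kHz.
Within [35.8 kHz, 95 kHz]: 41 kHz, 60.2 kHz, 91.6 kHz.

41 kHz, 60.2 kHz, 91.6 kHz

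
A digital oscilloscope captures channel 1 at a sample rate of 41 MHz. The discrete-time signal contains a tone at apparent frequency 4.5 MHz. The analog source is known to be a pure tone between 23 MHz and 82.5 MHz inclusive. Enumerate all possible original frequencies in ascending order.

36.5 MHz, 45.5 MHz, 77.5 MHz

Frequencies that alias to 4.5 MHz are k·fs ± 4.5 MHz for integer k ≥ 0.
k=0: 4.5 MHz.
k=1: 36.5 MHz, 45.5 MHz.
k=2: 77.5 MHz, 86.5 MHz.
k=3: 118.5 MHz, 127.5 MHz.
Within [23 MHz, 82.5 MHz]: 36.5 MHz, 45.5 MHz, 77.5 MHz.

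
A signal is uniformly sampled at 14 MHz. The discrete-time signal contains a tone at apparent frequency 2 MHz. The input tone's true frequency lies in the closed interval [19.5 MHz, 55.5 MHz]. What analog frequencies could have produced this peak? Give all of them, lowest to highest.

26 MHz, 30 MHz, 40 MHz, 44 MHz, 54 MHz

Frequencies that alias to 2 MHz are k·fs ± 2 MHz for integer k ≥ 0.
k=0: 2 MHz.
k=1: 12 MHz, 16 MHz.
k=2: 26 MHz, 30 MHz.
k=3: 40 MHz, 44 MHz.
k=4: 54 MHz, 58 MHz.
k=5: 68 MHz, 72 MHz.
Within [19.5 MHz, 55.5 MHz]: 26 MHz, 30 MHz, 40 MHz, 44 MHz, 54 MHz.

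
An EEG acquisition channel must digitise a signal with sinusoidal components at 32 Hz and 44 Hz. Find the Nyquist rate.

Highest-frequency component: 44 Hz.
Nyquist rate = 2 × 44 Hz = 88 Hz.

88 Hz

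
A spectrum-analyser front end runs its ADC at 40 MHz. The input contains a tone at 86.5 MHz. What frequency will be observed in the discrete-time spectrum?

6.5 MHz

86.5 MHz mod fs = 6.5 MHz.
6.5 MHz ≤ fs/2 = 20 MHz, appears at 6.5 MHz.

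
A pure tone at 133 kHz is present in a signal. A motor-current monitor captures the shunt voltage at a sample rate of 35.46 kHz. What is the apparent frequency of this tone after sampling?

8.84 kHz

133 kHz mod fs = 26.62 kHz.
26.62 kHz > fs/2 = 17.73 kHz, folds to fs − 26.62 kHz = 8.84 kHz.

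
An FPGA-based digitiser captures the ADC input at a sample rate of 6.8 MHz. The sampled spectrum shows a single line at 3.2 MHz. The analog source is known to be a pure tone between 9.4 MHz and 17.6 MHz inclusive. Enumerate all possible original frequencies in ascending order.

10 MHz, 10.4 MHz, 16.8 MHz, 17.2 MHz

Frequencies that alias to 3.2 MHz are k·fs ± 3.2 MHz for integer k ≥ 0.
k=0: 3.2 MHz.
k=1: 3.6 MHz, 10 MHz.
k=2: 10.4 MHz, 16.8 MHz.
k=3: 17.2 MHz, 23.6 MHz.
k=4: 24 MHz, 30.4 MHz.
Within [9.4 MHz, 17.6 MHz]: 10 MHz, 10.4 MHz, 16.8 MHz, 17.2 MHz.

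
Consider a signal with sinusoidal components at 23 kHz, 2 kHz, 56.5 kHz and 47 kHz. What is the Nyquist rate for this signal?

Highest-frequency component: 56.5 kHz.
Nyquist rate = 2 × 56.5 kHz = 113 kHz.

113 kHz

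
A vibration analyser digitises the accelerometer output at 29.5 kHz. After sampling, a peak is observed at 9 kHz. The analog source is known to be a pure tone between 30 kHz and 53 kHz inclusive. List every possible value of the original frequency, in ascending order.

Frequencies that alias to 9 kHz are k·fs ± 9 kHz for integer k ≥ 0.
k=0: 9 kHz.
k=1: 20.5 kHz, 38.5 kHz.
k=2: 50 kHz, 68 kHz.
k=3: 79.5 kHz, 97.5 kHz.
Within [30 kHz, 53 kHz]: 38.5 kHz, 50 kHz.

38.5 kHz, 50 kHz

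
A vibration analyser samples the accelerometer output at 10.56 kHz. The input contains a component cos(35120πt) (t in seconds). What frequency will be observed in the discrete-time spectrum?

3.56 kHz

ω = 35120π rad/s → f = ω/(2π) = 17560 Hz = 17.56 kHz.
17.56 kHz mod fs = 7 kHz.
7 kHz > fs/2 = 5.28 kHz, folds to fs − 7 kHz = 3.56 kHz.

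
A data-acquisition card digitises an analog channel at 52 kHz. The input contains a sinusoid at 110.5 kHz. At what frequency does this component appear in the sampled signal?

6.5 kHz

110.5 kHz mod fs = 6.5 kHz.
6.5 kHz ≤ fs/2 = 26 kHz, appears at 6.5 kHz.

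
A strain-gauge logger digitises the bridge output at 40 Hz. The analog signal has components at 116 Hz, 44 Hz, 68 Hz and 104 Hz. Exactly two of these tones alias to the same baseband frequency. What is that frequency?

fs/2 = 20 Hz.
116 Hz mod fs = 36 Hz.
36 Hz > fs/2 = 20 Hz, folds to fs − 36 Hz = 4 Hz.
44 Hz mod fs = 4 Hz.
4 Hz ≤ fs/2 = 20 Hz, appears at 4 Hz.
68 Hz mod fs = 28 Hz.
28 Hz > fs/2 = 20 Hz, folds to fs − 28 Hz = 12 Hz.
104 Hz mod fs = 24 Hz.
24 Hz > fs/2 = 20 Hz, folds to fs − 24 Hz = 16 Hz.
44 Hz and 116 Hz both map to 4 Hz.

4 Hz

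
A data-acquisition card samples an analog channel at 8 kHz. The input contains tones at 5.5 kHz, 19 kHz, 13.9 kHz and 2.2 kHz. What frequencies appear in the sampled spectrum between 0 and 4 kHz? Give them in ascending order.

2.1 kHz, 2.2 kHz, 2.5 kHz, 3 kHz

fs/2 = 4 kHz.
5.5 kHz > fs/2 = 4 kHz, folds to fs − 5.5 kHz = 2.5 kHz.
19 kHz mod fs = 3 kHz.
3 kHz ≤ fs/2 = 4 kHz, appears at 3 kHz.
13.9 kHz mod fs = 5.9 kHz.
5.9 kHz > fs/2 = 4 kHz, folds to fs − 5.9 kHz = 2.1 kHz.
2.2 kHz ≤ fs/2 = 4 kHz, passes unchanged.
Distinct values: {2.1 kHz, 2.2 kHz, 2.5 kHz, 3 kHz}.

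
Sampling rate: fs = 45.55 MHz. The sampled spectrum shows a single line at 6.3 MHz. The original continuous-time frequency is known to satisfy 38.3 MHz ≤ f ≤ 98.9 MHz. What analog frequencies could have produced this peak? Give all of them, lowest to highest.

39.25 MHz, 51.85 MHz, 84.8 MHz, 97.4 MHz

Frequencies that alias to 6.3 MHz are k·fs ± 6.3 MHz for integer k ≥ 0.
k=0: 6.3 MHz.
k=1: 39.25 MHz, 51.85 MHz.
k=2: 84.8 MHz, 97.4 MHz.
k=3: 130.35 MHz, 142.95 MHz.
Within [38.3 MHz, 98.9 MHz]: 39.25 MHz, 51.85 MHz, 84.8 MHz, 97.4 MHz.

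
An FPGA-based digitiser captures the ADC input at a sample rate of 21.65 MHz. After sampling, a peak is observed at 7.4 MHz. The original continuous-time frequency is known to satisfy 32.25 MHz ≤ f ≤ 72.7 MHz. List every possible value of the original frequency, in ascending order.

Frequencies that alias to 7.4 MHz are k·fs ± 7.4 MHz for integer k ≥ 0.
k=0: 7.4 MHz.
k=1: 14.25 MHz, 29.05 MHz.
k=2: 35.9 MHz, 50.7 MHz.
k=3: 57.55 MHz, 72.35 MHz.
k=4: 79.2 MHz, 94 MHz.
Within [32.25 MHz, 72.7 MHz]: 35.9 MHz, 50.7 MHz, 57.55 MHz, 72.35 MHz.

35.9 MHz, 50.7 MHz, 57.55 MHz, 72.35 MHz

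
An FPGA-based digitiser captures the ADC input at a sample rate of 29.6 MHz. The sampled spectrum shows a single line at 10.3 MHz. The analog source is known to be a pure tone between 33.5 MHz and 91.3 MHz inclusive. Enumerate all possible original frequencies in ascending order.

Frequencies that alias to 10.3 MHz are k·fs ± 10.3 MHz for integer k ≥ 0.
k=0: 10.3 MHz.
k=1: 19.3 MHz, 39.9 MHz.
k=2: 48.9 MHz, 69.5 MHz.
k=3: 78.5 MHz, 99.1 MHz.
k=4: 108.1 MHz, 128.7 MHz.
Within [33.5 MHz, 91.3 MHz]: 39.9 MHz, 48.9 MHz, 69.5 MHz, 78.5 MHz.

39.9 MHz, 48.9 MHz, 69.5 MHz, 78.5 MHz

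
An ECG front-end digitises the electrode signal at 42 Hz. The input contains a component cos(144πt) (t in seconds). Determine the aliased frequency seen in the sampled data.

ω = 144π rad/s → f = ω/(2π) = 72 Hz.
72 Hz mod fs = 30 Hz.
30 Hz > fs/2 = 21 Hz, folds to fs − 30 Hz = 12 Hz.

12 Hz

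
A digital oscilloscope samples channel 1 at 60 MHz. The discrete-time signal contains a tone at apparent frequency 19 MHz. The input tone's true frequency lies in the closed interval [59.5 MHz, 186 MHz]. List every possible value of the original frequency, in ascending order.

Frequencies that alias to 19 MHz are k·fs ± 19 MHz for integer k ≥ 0.
k=0: 19 MHz.
k=1: 41 MHz, 79 MHz.
k=2: 101 MHz, 139 MHz.
k=3: 161 MHz, 199 MHz.
k=4: 221 MHz, 259 MHz.
Within [59.5 MHz, 186 MHz]: 79 MHz, 101 MHz, 139 MHz, 161 MHz.

79 MHz, 101 MHz, 139 MHz, 161 MHz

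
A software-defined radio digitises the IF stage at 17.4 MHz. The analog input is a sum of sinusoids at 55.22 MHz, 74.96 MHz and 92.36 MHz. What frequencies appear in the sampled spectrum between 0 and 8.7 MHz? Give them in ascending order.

fs/2 = 8.7 MHz.
55.22 MHz mod fs = 3.02 MHz.
3.02 MHz ≤ fs/2 = 8.7 MHz, appears at 3.02 MHz.
74.96 MHz mod fs = 5.36 MHz.
5.36 MHz ≤ fs/2 = 8.7 MHz, appears at 5.36 MHz.
92.36 MHz mod fs = 5.36 MHz.
5.36 MHz ≤ fs/2 = 8.7 MHz, appears at 5.36 MHz.
Distinct values: {3.02 MHz, 5.36 MHz}.

3.02 MHz, 5.36 MHz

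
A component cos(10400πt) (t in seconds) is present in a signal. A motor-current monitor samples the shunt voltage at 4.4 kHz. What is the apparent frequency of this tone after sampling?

0.8 kHz

ω = 10400π rad/s → f = ω/(2π) = 5200 Hz = 5.2 kHz.
5.2 kHz mod fs = 0.8 kHz.
0.8 kHz ≤ fs/2 = 2.2 kHz, appears at 0.8 kHz.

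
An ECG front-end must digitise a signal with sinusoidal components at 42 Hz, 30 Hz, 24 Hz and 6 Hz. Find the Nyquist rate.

84 Hz

Highest-frequency component: 42 Hz.
Nyquist rate = 2 × 42 Hz = 84 Hz.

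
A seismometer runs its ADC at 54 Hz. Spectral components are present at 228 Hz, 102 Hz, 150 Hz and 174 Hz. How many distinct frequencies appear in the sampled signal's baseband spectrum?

fs/2 = 27 Hz.
228 Hz mod fs = 12 Hz.
12 Hz ≤ fs/2 = 27 Hz, appears at 12 Hz.
102 Hz mod fs = 48 Hz.
48 Hz > fs/2 = 27 Hz, folds to fs − 48 Hz = 6 Hz.
150 Hz mod fs = 42 Hz.
42 Hz > fs/2 = 27 Hz, folds to fs − 42 Hz = 12 Hz.
174 Hz mod fs = 12 Hz.
12 Hz ≤ fs/2 = 27 Hz, appears at 12 Hz.
Distinct values: {6 Hz, 12 Hz} → 2.

2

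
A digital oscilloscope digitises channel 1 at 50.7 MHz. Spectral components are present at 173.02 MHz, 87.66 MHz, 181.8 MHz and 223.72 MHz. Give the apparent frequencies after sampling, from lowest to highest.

fs/2 = 25.35 MHz.
173.02 MHz mod fs = 20.92 MHz.
20.92 MHz ≤ fs/2 = 25.35 MHz, appears at 20.92 MHz.
87.66 MHz mod fs = 36.96 MHz.
36.96 MHz > fs/2 = 25.35 MHz, folds to fs − 36.96 MHz = 13.74 MHz.
181.8 MHz mod fs = 29.7 MHz.
29.7 MHz > fs/2 = 25.35 MHz, folds to fs − 29.7 MHz = 21 MHz.
223.72 MHz mod fs = 20.92 MHz.
20.92 MHz ≤ fs/2 = 25.35 MHz, appears at 20.92 MHz.
Distinct values: {13.74 MHz, 20.92 MHz, 21 MHz}.

13.74 MHz, 20.92 MHz, 21 MHz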